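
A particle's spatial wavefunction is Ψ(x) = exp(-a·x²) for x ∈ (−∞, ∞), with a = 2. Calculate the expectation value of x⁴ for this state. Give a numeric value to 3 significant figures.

0.0469

⟨x⁴⟩ = ∫ x⁴·|Ψ|² dx / ∫|Ψ|² dx (integrals over the domain).
Gaussian moments: ∫x^(2j)·e^(−2ax²) dx = (2j−1)!!/(4a)^j · √(π/(2a)), odd powers integrate to 0; here √(π/(2a)) = 0.88623.
State is unnormalized: ∫|Ψ|² dx = 0.88623, and ∫Ψ*·x⁴·Ψ dx = 0.041542, so ⟨x⁴⟩ = 0.041542 / 0.88623.
⟨x⁴⟩ = 0.046875.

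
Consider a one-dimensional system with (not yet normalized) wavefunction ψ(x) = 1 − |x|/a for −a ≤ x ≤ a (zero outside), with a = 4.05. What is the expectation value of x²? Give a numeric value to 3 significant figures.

⟨x²⟩ = ∫ x²·|ψ|² dx / ∫|ψ|² dx (integrals over the domain).
ψ is even, so ∫ over [−a, a] = 2∫₀ᵃ with ψ = 1 − x/a there: ∫₀ᵃ (1 − x/a)² dx = a/3, ∫₀ᵃ x²(1 − x/a)² dx = a³/30, ∫₀ᵃ x⁴(1 − x/a)² dx = a⁵/105.
State is unnormalized: ∫|ψ|² dx = 2.7000, and ∫ψ*·x²·ψ dx = 4.4287, so ⟨x²⟩ = 4.4287 / 2.7000.
⟨x²⟩ = 1.6403.

1.64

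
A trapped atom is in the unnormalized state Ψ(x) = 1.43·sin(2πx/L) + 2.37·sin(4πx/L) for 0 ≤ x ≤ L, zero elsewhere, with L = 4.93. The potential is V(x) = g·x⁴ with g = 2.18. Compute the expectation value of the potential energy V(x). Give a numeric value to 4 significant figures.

328.5

⟨V⟩ = ∫ V(x)·|Ψ|² dx / ∫|Ψ|² dx.
On 0 ≤ x ≤ L (j ≠ l): ∫sin²(jπx/L) dx = L/2, ∫sin(jπx/L)·sin(lπx/L) dx = 0; diagonal moments ∫x·sin²(jπx/L) dx = L²/4, ∫x²·sin²(jπx/L) dx = L³·(1/6 − 1/(4j²π²)); cross terms ∫x·sin(jπx/L)·sin(lπx/L) dx = 0 for j + l even and −4jlL²/(π²(j² − l²)²) for j + l odd, ∫x²·sin(jπx/L)·sin(lπx/L) dx = (−1)^(j+l)·4jlL³/(π²(j² − l²)²); higher powers the same way via product-to-sum and parts.
State is unnormalized: ∫|Ψ|² dx = 18.886, and ∫Ψ*·V(x)·Ψ dx = 6204.9, so ⟨V⟩ = 6204.9 / 18.886.
⟨V⟩ = 328.54.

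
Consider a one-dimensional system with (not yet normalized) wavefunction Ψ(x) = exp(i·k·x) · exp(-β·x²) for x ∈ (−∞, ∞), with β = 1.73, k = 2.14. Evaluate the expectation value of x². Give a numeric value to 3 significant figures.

0.145

⟨x²⟩ = ∫ x²·|Ψ|² dx / ∫|Ψ|² dx (integrals over the domain).
Gaussian moments: ∫x^(2j)·e^(−2βx²) dx = (2j−1)!!/(4β)^j · √(π/(2β)), odd powers integrate to 0; here √(π/(2β)) = 0.95288.
State is unnormalized: ∫|Ψ|² dx = 0.95288, and ∫Ψ*·x²·Ψ dx = 0.13770, so ⟨x²⟩ = 0.13770 / 0.95288.
⟨x²⟩ = 0.14451.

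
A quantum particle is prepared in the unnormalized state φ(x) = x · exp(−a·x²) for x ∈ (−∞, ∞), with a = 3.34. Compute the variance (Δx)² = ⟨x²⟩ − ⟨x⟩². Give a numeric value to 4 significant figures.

Compute ⟨x⟩ and ⟨x²⟩ separately, then (Δx)² = ⟨x²⟩ − ⟨x⟩².
Expand each integrand as polynomial × e^(−2ax²) and use ∫x^(2j)·e^(−2ax²) dx = (2j−1)!!/(4a)^j · √(π/(2a)), odd powers → 0; here √(π/(2a)) = 0.68578.
Normalization: ∫|φ|² dx = 0.051331.
⟨x⟩ = 0.0000 and ⟨x²⟩ = 0.22455.
(Δx)² = 0.22455 − (0.0000)² = 0.22455.

0.2246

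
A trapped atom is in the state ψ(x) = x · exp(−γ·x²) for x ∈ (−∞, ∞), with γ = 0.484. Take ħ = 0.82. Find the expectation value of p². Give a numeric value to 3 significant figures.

0.976

p² ψ = −ħ² d²ψ/dx²; ⟨p²⟩ = −ħ² ∫ ψ*·ψ'' dx / ∫|ψ|² dx.
Expand each integrand as polynomial × e^(−2γx²) and use ∫x^(2j)·e^(−2γx²) dx = (2j−1)!!/(4γ)^j · √(π/(2γ)), odd powers → 0; here √(π/(2γ)) = 1.8015. Differentiate with the product rule, d/dx e^(−γx²) = −2γx·e^(−γx²).
State is unnormalized: ∫|ψ|² dx = 0.93053, and ∫ψ*·(−ħ² ψ'') dx = 0.90850, so ⟨p²⟩ = 0.90850 / 0.93053.
⟨p²⟩ = 0.97632.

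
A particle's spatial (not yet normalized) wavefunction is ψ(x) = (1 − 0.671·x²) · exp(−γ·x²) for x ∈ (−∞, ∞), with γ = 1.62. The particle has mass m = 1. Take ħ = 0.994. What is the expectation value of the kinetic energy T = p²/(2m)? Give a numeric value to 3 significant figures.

1.24

T = −(ħ²/2m) d²/dx², so ⟨T⟩ = −(ħ²/2m) ∫ ψ*·ψ'' dx / ∫|ψ|² dx; with m = 1.
Expand each integrand as polynomial × e^(−2γx²) and use ∫x^(2j)·e^(−2γx²) dx = (2j−1)!!/(4γ)^j · √(π/(2γ)), odd powers → 0; here √(π/(2γ)) = 0.98470. Differentiate with the product rule, d/dx e^(−γx²) = −2γx·e^(−γx²).
State is unnormalized: ∫|ψ|² dx = 0.81244, and ∫ψ*·(−ħ²/2m · ψ'') dx = 1.0104, so ⟨T⟩ = 1.0104 / 0.81244.
⟨T⟩ = 1.2437.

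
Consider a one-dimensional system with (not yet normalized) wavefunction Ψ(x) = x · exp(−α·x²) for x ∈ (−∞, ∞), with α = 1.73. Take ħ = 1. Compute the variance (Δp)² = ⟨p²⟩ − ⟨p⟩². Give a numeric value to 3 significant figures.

5.19

Compute ⟨p⟩ and ⟨p²⟩ separately; (Δp)² = ⟨p²⟩ − ⟨p⟩².
Expand each integrand as polynomial × e^(−2αx²) and use ∫x^(2j)·e^(−2αx²) dx = (2j−1)!!/(4α)^j · √(π/(2α)), odd powers → 0; here √(π/(2α)) = 0.95288. Differentiate with the product rule, d/dx e^(−αx²) = −2αx·e^(−αx²).
Normalization: ∫|Ψ|² dx = 0.13770.
⟨p⟩ = 0.0000 and ⟨p²⟩ = 5.1900.
(Δp)² = 5.1900 − (0.0000)² = 5.1900.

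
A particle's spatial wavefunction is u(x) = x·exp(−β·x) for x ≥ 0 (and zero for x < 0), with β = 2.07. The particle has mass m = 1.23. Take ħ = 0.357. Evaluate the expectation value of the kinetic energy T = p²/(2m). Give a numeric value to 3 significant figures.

0.222

T = −(ħ²/2m) d²/dx², so ⟨T⟩ = −(ħ²/2m) ∫ u*·u'' dx / ∫|u|² dx; with m = 1.23.
Differentiate x·exp(−β·x) with the product rule; every integrand then reduces to terms xʲ·e^(−2βx) on [0, ∞), with ∫₀^∞ xʲ·e^(−2βx) dx = j!/(2β)^(j+1).
State is unnormalized: ∫|u|² dx = 0.028186, and ∫u*·(−ħ²/2m · u'') dx = 0.0062571, so ⟨T⟩ = 0.0062571 / 0.028186.
⟨T⟩ = 0.22199.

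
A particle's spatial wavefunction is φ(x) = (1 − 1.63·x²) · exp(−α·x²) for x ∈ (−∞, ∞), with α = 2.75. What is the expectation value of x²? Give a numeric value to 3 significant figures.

0.0520

⟨x²⟩ = ∫ x²·|φ|² dx / ∫|φ|² dx (integrals over the domain).
Expand each integrand as polynomial × e^(−2αx²) and use ∫x^(2j)·e^(−2αx²) dx = (2j−1)!!/(4α)^j · √(π/(2α)), odd powers → 0; here √(π/(2α)) = 0.75578.
State is unnormalized: ∫|φ|² dx = 0.58158, and ∫φ*·x²·φ dx = 0.030250, so ⟨x²⟩ = 0.030250 / 0.58158.
⟨x²⟩ = 0.052014.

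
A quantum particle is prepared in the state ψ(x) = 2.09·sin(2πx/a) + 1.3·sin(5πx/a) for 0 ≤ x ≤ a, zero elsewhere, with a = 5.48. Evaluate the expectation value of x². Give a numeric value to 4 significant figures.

⟨x²⟩ = ∫ x²·|ψ|² dx / ∫|ψ|² dx (integrals over the domain).
On 0 ≤ x ≤ a (j ≠ l): ∫sin²(jπx/a) dx = a/2, ∫sin(jπx/a)·sin(lπx/a) dx = 0; diagonal moments ∫x·sin²(jπx/a) dx = a²/4, ∫x²·sin²(jπx/a) dx = a³·(1/6 − 1/(4j²π²)); cross terms ∫x·sin(jπx/a)·sin(lπx/a) dx = 0 for j + l even and −4jla²/(π²(j² − l²)²) for j + l odd, ∫x²·sin(jπx/a)·sin(lπx/a) dx = (−1)^(j+l)·4jla³/(π²(j² − l²)²); higher powers the same way via product-to-sum and parts.
State is unnormalized: ∫|ψ|² dx = 16.599, and ∫ψ*·x²·ψ dx = 153.11, so ⟨x²⟩ = 153.11 / 16.599.
⟨x²⟩ = 9.2238.

9.224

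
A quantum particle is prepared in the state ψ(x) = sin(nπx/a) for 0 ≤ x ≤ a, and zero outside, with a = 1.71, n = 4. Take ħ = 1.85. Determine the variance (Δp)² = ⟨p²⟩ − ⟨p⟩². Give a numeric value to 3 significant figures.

Compute ⟨p⟩ and ⟨p²⟩ separately; (Δp)² = ⟨p²⟩ − ⟨p⟩².
d/dx sin(nπx/a) = (nπ/a)·cos(nπx/a) and d²/dx² sin(nπx/a) = −(nπ/a)²·sin(nπx/a); on 0 ≤ x ≤ a, ∫sin²(nπx/a) dx = a/2 and ∫sin(nπx/a)·cos(nπx/a) dx = 0.
Normalization: ∫|ψ|² dx = 0.85500.
⟨p⟩ = 0.0000 and ⟨p²⟩ = 184.83.
(Δp)² = 184.83 − (0.0000)² = 184.83.

185.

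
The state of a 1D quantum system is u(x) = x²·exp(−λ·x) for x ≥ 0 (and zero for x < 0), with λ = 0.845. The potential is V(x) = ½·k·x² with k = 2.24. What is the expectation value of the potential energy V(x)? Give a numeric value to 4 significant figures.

11.76

⟨V⟩ = ∫ V(x)·|u|² dx / ∫|u|² dx.
Every integrand reduces to terms xʲ·e^(−2λx) on [0, ∞); use ∫₀^∞ xʲ·e^(−2λx) dx = j!/(2λ)^(j+1).
State is unnormalized: ∫|u|² dx = 1.7409, and ∫u*·V(x)·u dx = 20.481, so ⟨V⟩ = 20.481 / 1.7409.
⟨V⟩ = 11.764.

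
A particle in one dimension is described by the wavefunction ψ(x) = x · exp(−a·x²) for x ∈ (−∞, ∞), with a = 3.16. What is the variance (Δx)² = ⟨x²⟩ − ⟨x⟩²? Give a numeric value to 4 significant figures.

Compute ⟨x⟩ and ⟨x²⟩ separately, then (Δx)² = ⟨x²⟩ − ⟨x⟩².
Expand each integrand as polynomial × e^(−2ax²) and use ∫x^(2j)·e^(−2ax²) dx = (2j−1)!!/(4a)^j · √(π/(2a)), odd powers → 0; here √(π/(2a)) = 0.70504.
Normalization: ∫|ψ|² dx = 0.055779.
⟨x⟩ = 0.0000 and ⟨x²⟩ = 0.23734.
(Δx)² = 0.23734 − (0.0000)² = 0.23734.

0.2373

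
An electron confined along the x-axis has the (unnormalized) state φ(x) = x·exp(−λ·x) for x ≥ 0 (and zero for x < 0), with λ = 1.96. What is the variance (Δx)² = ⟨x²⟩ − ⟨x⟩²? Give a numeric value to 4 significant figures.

Compute ⟨x⟩ and ⟨x²⟩ separately, then (Δx)² = ⟨x²⟩ − ⟨x⟩².
Every integrand reduces to terms xʲ·e^(−2λx) on [0, ∞); use ∫₀^∞ xʲ·e^(−2λx) dx = j!/(2λ)^(j+1).
Normalization: ∫|φ|² dx = 0.033203.
⟨x⟩ = 0.76531 and ⟨x²⟩ = 0.78092.
(Δx)² = 0.78092 − (0.76531)² = 0.19523.

0.1952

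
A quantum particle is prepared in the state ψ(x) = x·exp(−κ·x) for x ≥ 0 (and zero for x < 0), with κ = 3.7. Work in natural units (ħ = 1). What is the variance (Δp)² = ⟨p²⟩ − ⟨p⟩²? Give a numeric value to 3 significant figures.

13.7

Compute ⟨p⟩ and ⟨p²⟩ separately; (Δp)² = ⟨p²⟩ − ⟨p⟩².
Differentiate x·exp(−κ·x) with the product rule; every integrand then reduces to terms xʲ·e^(−2κx) on [0, ∞), with ∫₀^∞ xʲ·e^(−2κx) dx = j!/(2κ)^(j+1).
Normalization: ∫|ψ|² dx = 0.0049355.
⟨p⟩ = 0.0000 and ⟨p²⟩ = 13.690.
(Δp)² = 13.690 − (0.0000)² = 13.690.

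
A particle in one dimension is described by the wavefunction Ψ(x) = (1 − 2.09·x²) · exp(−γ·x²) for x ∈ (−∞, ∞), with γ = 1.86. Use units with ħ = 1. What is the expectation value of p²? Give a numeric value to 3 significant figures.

5.83

p² Ψ = −ħ² d²Ψ/dx²; ⟨p²⟩ = −ħ² ∫ Ψ*·Ψ'' dx / ∫|Ψ|² dx.
Expand each integrand as polynomial × e^(−2γx²) and use ∫x^(2j)·e^(−2γx²) dx = (2j−1)!!/(4γ)^j · √(π/(2γ)), odd powers → 0; here √(π/(2γ)) = 0.91897. Differentiate with the product rule, d/dx e^(−γx²) = −2γx·e^(−γx²).
State is unnormalized: ∫|Ψ|² dx = 0.62023, and ∫Ψ*·(−ħ² Ψ'') dx = 3.6138, so ⟨p²⟩ = 3.6138 / 0.62023.
⟨p²⟩ = 5.8266.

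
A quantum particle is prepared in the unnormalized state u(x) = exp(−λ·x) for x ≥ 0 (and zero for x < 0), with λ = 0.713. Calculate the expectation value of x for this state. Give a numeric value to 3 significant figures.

⟨x⟩ = ∫ x·|u|² dx / ∫|u|² dx (integrals over the domain).
Every integrand reduces to terms xʲ·e^(−2λx) on [0, ∞); use ∫₀^∞ xʲ·e^(−2λx) dx = j!/(2λ)^(j+1).
State is unnormalized: ∫|u|² dx = 0.70126, and ∫u*·x·u dx = 0.49177, so ⟨x⟩ = 0.49177 / 0.70126.
⟨x⟩ = 0.70126.

0.701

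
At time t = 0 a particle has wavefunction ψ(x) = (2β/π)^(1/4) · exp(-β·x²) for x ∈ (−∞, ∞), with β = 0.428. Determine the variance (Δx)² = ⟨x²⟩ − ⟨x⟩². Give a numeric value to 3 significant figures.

Compute ⟨x⟩ and ⟨x²⟩ separately, then (Δx)² = ⟨x²⟩ − ⟨x⟩².
Gaussian moments: ∫x^(2j)·e^(−2βx²) dx = (2j−1)!!/(4β)^j · √(π/(2β)), odd powers integrate to 0; here √(π/(2β)) = 1.9157.
⟨x⟩ = 0.0000 and ⟨x²⟩ = 0.58411.
(Δx)² = 0.58411 − (0.0000)² = 0.58411.

0.584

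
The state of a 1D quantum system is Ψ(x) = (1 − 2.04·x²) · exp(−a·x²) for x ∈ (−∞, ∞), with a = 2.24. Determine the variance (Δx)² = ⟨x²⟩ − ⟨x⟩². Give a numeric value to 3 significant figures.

0.0656

Compute ⟨x⟩ and ⟨x²⟩ separately, then (Δx)² = ⟨x²⟩ − ⟨x⟩².
Expand each integrand as polynomial × e^(−2ax²) and use ∫x^(2j)·e^(−2ax²) dx = (2j−1)!!/(4a)^j · √(π/(2a)), odd powers → 0; here √(π/(2a)) = 0.83741.
Normalization: ∫|Ψ|² dx = 0.58631.
⟨x⟩ = 0.0000 and ⟨x²⟩ = 0.065593.
(Δx)² = 0.065593 − (0.0000)² = 0.065593.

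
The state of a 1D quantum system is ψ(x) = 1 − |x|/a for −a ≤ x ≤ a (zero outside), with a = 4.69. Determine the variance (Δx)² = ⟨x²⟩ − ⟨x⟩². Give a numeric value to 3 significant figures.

2.20

Compute ⟨x⟩ and ⟨x²⟩ separately, then (Δx)² = ⟨x²⟩ − ⟨x⟩².
ψ is even, so ∫ over [−a, a] = 2∫₀ᵃ with ψ = 1 − x/a there: ∫₀ᵃ (1 − x/a)² dx = a/3, ∫₀ᵃ x²(1 − x/a)² dx = a³/30, ∫₀ᵃ x⁴(1 − x/a)² dx = a⁵/105.
Normalization: ∫|ψ|² dx = 3.1267.
⟨x⟩ = 0.0000 and ⟨x²⟩ = 2.1996.
(Δx)² = 2.1996 − (0.0000)² = 2.1996.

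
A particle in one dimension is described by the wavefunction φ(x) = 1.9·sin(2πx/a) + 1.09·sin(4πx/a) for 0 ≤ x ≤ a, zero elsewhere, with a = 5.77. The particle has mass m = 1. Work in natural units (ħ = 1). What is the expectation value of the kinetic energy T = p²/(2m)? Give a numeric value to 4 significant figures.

1.033

T = −(ħ²/2m) d²/dx², so ⟨T⟩ = −(ħ²/2m) ∫ φ*·φ'' dx / ∫|φ|² dx; with m = 1.
d²/dx² sin(jπx/a) = −(jπ/a)²·sin(jπx/a); on 0 ≤ x ≤ a, ∫sin²(jπx/a) dx = a/2 and ∫sin(jπx/a)·sin(lπx/a) dx = 0 for j ≠ l, so only diagonal terms survive in ∫|φ|² and ∫φ·φ″; ∫φ·φ′ dx = [φ²/2] between the walls = 0.
State is unnormalized: ∫|φ|² dx = 13.843, and ∫φ*·(−ħ²/2m · φ'') dx = 14.304, so ⟨T⟩ = 14.304 / 13.843.
⟨T⟩ = 1.0333.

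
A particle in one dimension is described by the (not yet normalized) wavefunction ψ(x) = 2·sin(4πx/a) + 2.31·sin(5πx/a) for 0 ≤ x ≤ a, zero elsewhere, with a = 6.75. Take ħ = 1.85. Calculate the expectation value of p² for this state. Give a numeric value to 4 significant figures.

p² ψ = −ħ² d²ψ/dx²; ⟨p²⟩ = −ħ² ∫ ψ*·ψ'' dx / ∫|ψ|² dx.
d²/dx² sin(jπx/a) = −(jπ/a)²·sin(jπx/a); on 0 ≤ x ≤ a, ∫sin²(jπx/a) dx = a/2 and ∫sin(jπx/a)·sin(lπx/a) dx = 0 for j ≠ l, so only diagonal terms survive in ∫|ψ|² and ∫ψ·ψ″; ∫ψ·ψ′ dx = [ψ²/2] between the walls = 0.
State is unnormalized: ∫|ψ|² dx = 31.509, and ∫ψ*·(−ħ² ψ'') dx = 493.93, so ⟨p²⟩ = 493.93 / 31.509.
⟨p²⟩ = 15.676.

15.68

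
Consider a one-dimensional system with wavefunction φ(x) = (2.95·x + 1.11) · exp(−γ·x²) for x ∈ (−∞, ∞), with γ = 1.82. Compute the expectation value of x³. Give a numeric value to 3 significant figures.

0.153

⟨x³⟩ = ∫ x³·|φ|² dx / ∫|φ|² dx (integrals over the domain).
Expand each integrand as polynomial × e^(−2γx²) and use ∫x^(2j)·e^(−2γx²) dx = (2j−1)!!/(4γ)^j · √(π/(2γ)), odd powers → 0; here √(π/(2γ)) = 0.92902.
State is unnormalized: ∫|φ|² dx = 2.2552, and ∫φ*·x³·φ dx = 0.34440, so ⟨x³⟩ = 0.34440 / 2.2552.
⟨x³⟩ = 0.15271.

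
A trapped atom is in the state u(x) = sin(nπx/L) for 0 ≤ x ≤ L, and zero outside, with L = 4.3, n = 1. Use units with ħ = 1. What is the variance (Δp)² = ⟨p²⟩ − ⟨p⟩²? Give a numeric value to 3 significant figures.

Compute ⟨p⟩ and ⟨p²⟩ separately; (Δp)² = ⟨p²⟩ − ⟨p⟩².
d/dx sin(nπx/L) = (nπ/L)·cos(nπx/L) and d²/dx² sin(nπx/L) = −(nπ/L)²·sin(nπx/L); on 0 ≤ x ≤ L, ∫sin²(nπx/L) dx = L/2 and ∫sin(nπx/L)·cos(nπx/L) dx = 0.
Normalization: ∫|u|² dx = 2.1500.
⟨p⟩ = 0.0000 and ⟨p²⟩ = 0.53378.
(Δp)² = 0.53378 − (0.0000)² = 0.53378.

0.534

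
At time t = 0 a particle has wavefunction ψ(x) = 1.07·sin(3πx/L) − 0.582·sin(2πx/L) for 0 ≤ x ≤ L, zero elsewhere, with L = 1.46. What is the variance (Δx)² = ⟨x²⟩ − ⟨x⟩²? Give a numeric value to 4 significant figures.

0.1054

Compute ⟨x⟩ and ⟨x²⟩ separately, then (Δx)² = ⟨x²⟩ − ⟨x⟩².
On 0 ≤ x ≤ L (j ≠ l): ∫sin²(jπx/L) dx = L/2, ∫sin(jπx/L)·sin(lπx/L) dx = 0; diagonal moments ∫x·sin²(jπx/L) dx = L²/4, ∫x²·sin²(jπx/L) dx = L³·(1/6 − 1/(4j²π²)); cross terms ∫x·sin(jπx/L)·sin(lπx/L) dx = 0 for j + l even and −4jlL²/(π²(j² − l²)²) for j + l odd, ∫x²·sin(jπx/L)·sin(lπx/L) dx = (−1)^(j+l)·4jlL³/(π²(j² − l²)²); higher powers the same way via product-to-sum and parts.
Normalization: ∫|ψ|² dx = 1.0830.
⟨x⟩ = 0.96843 and ⟨x²⟩ = 1.0432.
(Δx)² = 1.0432 − (0.96843)² = 0.10536.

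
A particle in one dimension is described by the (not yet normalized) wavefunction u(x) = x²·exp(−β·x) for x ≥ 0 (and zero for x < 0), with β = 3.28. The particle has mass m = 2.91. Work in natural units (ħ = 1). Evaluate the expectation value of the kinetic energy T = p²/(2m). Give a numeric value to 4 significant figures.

0.6162

T = −(ħ²/2m) d²/dx², so ⟨T⟩ = −(ħ²/2m) ∫ u*·u'' dx / ∫|u|² dx; with m = 2.91.
Differentiate x²·exp(−β·x) with the product rule; every integrand then reduces to terms xʲ·e^(−2βx) on [0, ∞), with ∫₀^∞ xʲ·e^(−2βx) dx = j!/(2β)^(j+1).
State is unnormalized: ∫|u|² dx = 0.0019756, and ∫u*·(−ħ²/2m · u'') dx = 0.0012173, so ⟨T⟩ = 0.0012173 / 0.0019756.
⟨T⟩ = 0.61617.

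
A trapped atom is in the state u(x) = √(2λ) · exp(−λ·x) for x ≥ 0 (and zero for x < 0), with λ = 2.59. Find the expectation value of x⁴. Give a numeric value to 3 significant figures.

⟨x⁴⟩ = ∫ x⁴·|u|² dx (integrals over the domain).
Every integrand reduces to terms xʲ·e^(−2λx) on [0, ∞); use ∫₀^∞ xʲ·e^(−2λx) dx = j!/(2λ)^(j+1).
⟨x⁴⟩ = 0.033334.

0.0333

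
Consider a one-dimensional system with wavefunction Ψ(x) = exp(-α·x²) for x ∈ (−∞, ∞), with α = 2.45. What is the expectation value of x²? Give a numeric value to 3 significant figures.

0.102

⟨x²⟩ = ∫ x²·|Ψ|² dx / ∫|Ψ|² dx (integrals over the domain).
Gaussian moments: ∫x^(2j)·e^(−2αx²) dx = (2j−1)!!/(4α)^j · √(π/(2α)), odd powers integrate to 0; here √(π/(2α)) = 0.80071.
State is unnormalized: ∫|Ψ|² dx = 0.80071, and ∫Ψ*·x²·Ψ dx = 0.081705, so ⟨x²⟩ = 0.081705 / 0.80071.
⟨x²⟩ = 0.10204.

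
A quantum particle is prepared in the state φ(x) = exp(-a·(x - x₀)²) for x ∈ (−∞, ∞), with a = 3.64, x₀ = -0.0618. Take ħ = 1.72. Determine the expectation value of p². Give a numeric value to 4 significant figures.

p² φ = −ħ² d²φ/dx²; ⟨p²⟩ = −ħ² ∫ φ*·φ'' dx / ∫|φ|² dx.
Gaussian moments (u = x − x₀): ∫u^(2j)·e^(−2au²) du = (2j−1)!!/(4a)^j · √(π/(2a)), odd powers integrate to 0; here √(π/(2a)) = 0.65692. Derivatives: d/dx e^(−au²) = −2au·e^(−au²), d²/dx² e^(−au²) = (4a²u² − 2a)·e^(−au²).
State is unnormalized: ∫|φ|² dx = 0.65692, and ∫φ*·(−ħ² φ'') dx = 7.0740, so ⟨p²⟩ = 7.0740 / 0.65692.
⟨p²⟩ = 10.769.

10.77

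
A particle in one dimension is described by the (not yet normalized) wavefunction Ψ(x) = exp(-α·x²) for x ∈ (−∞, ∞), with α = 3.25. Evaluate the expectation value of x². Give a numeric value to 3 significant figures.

0.0769

⟨x²⟩ = ∫ x²·|Ψ|² dx / ∫|Ψ|² dx (integrals over the domain).
Gaussian moments: ∫x^(2j)·e^(−2αx²) dx = (2j−1)!!/(4α)^j · √(π/(2α)), odd powers integrate to 0; here √(π/(2α)) = 0.69521.
State is unnormalized: ∫|Ψ|² dx = 0.69521, and ∫Ψ*·x²·Ψ dx = 0.053478, so ⟨x²⟩ = 0.053478 / 0.69521.
⟨x²⟩ = 0.076923.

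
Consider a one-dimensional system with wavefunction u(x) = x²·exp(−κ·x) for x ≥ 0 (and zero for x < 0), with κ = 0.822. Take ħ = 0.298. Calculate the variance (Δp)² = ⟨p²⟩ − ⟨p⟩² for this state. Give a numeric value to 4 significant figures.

Compute ⟨p⟩ and ⟨p²⟩ separately; (Δp)² = ⟨p²⟩ − ⟨p⟩².
Differentiate x²·exp(−κ·x) with the product rule; every integrand then reduces to terms xʲ·e^(−2κx) on [0, ∞), with ∫₀^∞ xʲ·e^(−2κx) dx = j!/(2κ)^(j+1).
Normalization: ∫|u|² dx = 1.9985.
⟨p⟩ = 0.0000 and ⟨p²⟩ = 0.020001.
(Δp)² = 0.020001 − (0.0000)² = 0.020001.

0.02000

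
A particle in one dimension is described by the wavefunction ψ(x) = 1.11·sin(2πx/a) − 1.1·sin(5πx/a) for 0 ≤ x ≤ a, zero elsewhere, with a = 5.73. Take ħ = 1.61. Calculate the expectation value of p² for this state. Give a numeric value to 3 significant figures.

11.2

p² ψ = −ħ² d²ψ/dx²; ⟨p²⟩ = −ħ² ∫ ψ*·ψ'' dx / ∫|ψ|² dx.
d²/dx² sin(jπx/a) = −(jπ/a)²·sin(jπx/a); on 0 ≤ x ≤ a, ∫sin²(jπx/a) dx = a/2 and ∫sin(jπx/a)·sin(lπx/a) dx = 0 for j ≠ l, so only diagonal terms survive in ∫|ψ|² and ∫ψ·ψ″; ∫ψ·ψ′ dx = [ψ²/2] between the walls = 0.
State is unnormalized: ∫|ψ|² dx = 6.9966, and ∫ψ*·(−ħ² ψ'') dx = 78.531, so ⟨p²⟩ = 78.531 / 6.9966.
⟨p²⟩ = 11.224.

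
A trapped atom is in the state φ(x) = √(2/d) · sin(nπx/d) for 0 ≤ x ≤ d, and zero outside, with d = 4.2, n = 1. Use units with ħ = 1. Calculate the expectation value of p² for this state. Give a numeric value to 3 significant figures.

0.560

p² φ = −ħ² d²φ/dx²; ⟨p²⟩ = −ħ² ∫ φ*·φ'' dx.
d/dx sin(nπx/d) = (nπ/d)·cos(nπx/d) and d²/dx² sin(nπx/d) = −(nπ/d)²·sin(nπx/d); on 0 ≤ x ≤ d, ∫sin²(nπx/d) dx = d/2 and ∫sin(nπx/d)·cos(nπx/d) dx = 0.
⟨p²⟩ = 0.55950.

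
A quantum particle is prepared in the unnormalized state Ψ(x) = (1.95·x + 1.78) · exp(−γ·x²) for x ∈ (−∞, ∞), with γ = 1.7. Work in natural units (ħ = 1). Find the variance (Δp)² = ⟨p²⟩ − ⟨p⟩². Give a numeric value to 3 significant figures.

Compute ⟨p⟩ and ⟨p²⟩ separately; (Δp)² = ⟨p²⟩ − ⟨p⟩².
Expand each integrand as polynomial × e^(−2γx²) and use ∫x^(2j)·e^(−2γx²) dx = (2j−1)!!/(4γ)^j · √(π/(2γ)), odd powers → 0; here √(π/(2γ)) = 0.96125. Differentiate with the product rule, d/dx e^(−γx²) = −2γx·e^(−γx²).
Normalization: ∫|Ψ|² dx = 3.5831.
⟨p⟩ = 0.0000 and ⟨p²⟩ = 2.2100.
(Δp)² = 2.2100 − (0.0000)² = 2.2100.

2.21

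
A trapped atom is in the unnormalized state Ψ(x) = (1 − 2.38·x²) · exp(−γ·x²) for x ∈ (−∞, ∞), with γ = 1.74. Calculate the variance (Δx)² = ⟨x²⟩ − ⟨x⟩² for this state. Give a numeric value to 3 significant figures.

Compute ⟨x⟩ and ⟨x²⟩ separately, then (Δx)² = ⟨x²⟩ − ⟨x⟩².
Expand each integrand as polynomial × e^(−2γx²) and use ∫x^(2j)·e^(−2γx²) dx = (2j−1)!!/(4γ)^j · √(π/(2γ)), odd powers → 0; here √(π/(2γ)) = 0.95013.
Normalization: ∫|Ψ|² dx = 0.63364.
⟨x⟩ = 0.0000 and ⟨x²⟩ = 0.15130.
(Δx)² = 0.15130 − (0.0000)² = 0.15130.

0.151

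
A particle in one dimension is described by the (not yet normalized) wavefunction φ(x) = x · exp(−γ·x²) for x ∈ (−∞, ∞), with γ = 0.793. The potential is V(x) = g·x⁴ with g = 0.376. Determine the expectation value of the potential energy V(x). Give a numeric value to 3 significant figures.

0.561

⟨V⟩ = ∫ V(x)·|φ|² dx / ∫|φ|² dx.
Expand each integrand as polynomial × e^(−2γx²) and use ∫x^(2j)·e^(−2γx²) dx = (2j−1)!!/(4γ)^j · √(π/(2γ)), odd powers → 0; here √(π/(2γ)) = 1.4074.
State is unnormalized: ∫|φ|² dx = 0.44370, and ∫φ*·V(x)·φ dx = 0.24872, so ⟨V⟩ = 0.24872 / 0.44370.
⟨V⟩ = 0.56055.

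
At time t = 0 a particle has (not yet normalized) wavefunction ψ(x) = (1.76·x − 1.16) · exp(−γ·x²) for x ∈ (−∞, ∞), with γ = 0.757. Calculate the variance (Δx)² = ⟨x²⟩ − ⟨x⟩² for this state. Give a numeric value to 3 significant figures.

0.291

Compute ⟨x⟩ and ⟨x²⟩ separately, then (Δx)² = ⟨x²⟩ − ⟨x⟩².
Expand each integrand as polynomial × e^(−2γx²) and use ∫x^(2j)·e^(−2γx²) dx = (2j−1)!!/(4γ)^j · √(π/(2γ)), odd powers → 0; here √(π/(2γ)) = 1.4405.
Normalization: ∫|ψ|² dx = 3.4119.
⟨x⟩ = -0.56932 and ⟨x²⟩ = 0.61552.
(Δx)² = 0.61552 − (-0.56932)² = 0.29140.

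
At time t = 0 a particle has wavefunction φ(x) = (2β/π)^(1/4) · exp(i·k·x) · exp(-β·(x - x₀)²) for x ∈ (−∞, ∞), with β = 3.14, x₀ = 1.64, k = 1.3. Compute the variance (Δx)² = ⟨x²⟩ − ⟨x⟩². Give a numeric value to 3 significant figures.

0.0796

Compute ⟨x⟩ and ⟨x²⟩ separately, then (Δx)² = ⟨x²⟩ − ⟨x⟩².
Gaussian moments (u = x − x₀): ∫u^(2j)·e^(−2βu²) du = (2j−1)!!/(4β)^j · √(π/(2β)), odd powers integrate to 0; here √(π/(2β)) = 0.70729.
⟨x⟩ = 1.6400 and ⟨x²⟩ = 2.7692.
(Δx)² = 2.7692 − (1.6400)² = 0.079618.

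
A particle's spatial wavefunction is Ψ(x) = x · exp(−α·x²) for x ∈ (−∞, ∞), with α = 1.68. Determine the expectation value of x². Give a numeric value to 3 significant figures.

0.446

⟨x²⟩ = ∫ x²·|Ψ|² dx / ∫|Ψ|² dx (integrals over the domain).
Expand each integrand as polynomial × e^(−2αx²) and use ∫x^(2j)·e^(−2αx²) dx = (2j−1)!!/(4α)^j · √(π/(2α)), odd powers → 0; here √(π/(2α)) = 0.96695.
State is unnormalized: ∫|Ψ|² dx = 0.14389, and ∫Ψ*·x²·Ψ dx = 0.064237, so ⟨x²⟩ = 0.064237 / 0.14389.
⟨x²⟩ = 0.44643.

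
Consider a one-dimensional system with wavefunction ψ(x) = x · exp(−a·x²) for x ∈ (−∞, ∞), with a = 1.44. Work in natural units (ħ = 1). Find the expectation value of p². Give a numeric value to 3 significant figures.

p² ψ = −ħ² d²ψ/dx²; ⟨p²⟩ = −ħ² ∫ ψ*·ψ'' dx / ∫|ψ|² dx.
Expand each integrand as polynomial × e^(−2ax²) and use ∫x^(2j)·e^(−2ax²) dx = (2j−1)!!/(4a)^j · √(π/(2a)), odd powers → 0; here √(π/(2a)) = 1.0444. Differentiate with the product rule, d/dx e^(−ax²) = −2ax·e^(−ax²).
State is unnormalized: ∫|ψ|² dx = 0.18132, and ∫ψ*·(−ħ² ψ'') dx = 0.78332, so ⟨p²⟩ = 0.78332 / 0.18132.
⟨p²⟩ = 4.3200.

4.32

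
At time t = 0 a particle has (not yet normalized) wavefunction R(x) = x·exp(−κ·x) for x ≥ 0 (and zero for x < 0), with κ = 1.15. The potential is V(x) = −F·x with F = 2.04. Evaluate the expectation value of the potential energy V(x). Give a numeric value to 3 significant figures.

⟨V⟩ = ∫ V(x)·|R|² dx / ∫|R|² dx.
Every integrand reduces to terms xʲ·e^(−2κx) on [0, ∞); use ∫₀^∞ xʲ·e^(−2κx) dx = j!/(2κ)^(j+1).
State is unnormalized: ∫|R|² dx = 0.16438, and ∫R*·V(x)·R dx = -0.43739, so ⟨V⟩ = -0.43739 / 0.16438.
⟨V⟩ = -2.6609.

-2.66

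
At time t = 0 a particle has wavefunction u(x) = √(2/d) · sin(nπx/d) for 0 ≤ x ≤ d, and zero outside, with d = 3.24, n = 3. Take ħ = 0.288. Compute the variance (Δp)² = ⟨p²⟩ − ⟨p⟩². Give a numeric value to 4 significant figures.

Compute ⟨p⟩ and ⟨p²⟩ separately; (Δp)² = ⟨p²⟩ − ⟨p⟩².
d/dx sin(nπx/d) = (nπ/d)·cos(nπx/d) and d²/dx² sin(nπx/d) = −(nπ/d)²·sin(nπx/d); on 0 ≤ x ≤ d, ∫sin²(nπx/d) dx = d/2 and ∫sin(nπx/d)·cos(nπx/d) dx = 0.
⟨p⟩ = 0.0000 and ⟨p²⟩ = 0.70184.
(Δp)² = 0.70184 − (0.0000)² = 0.70184.

0.7018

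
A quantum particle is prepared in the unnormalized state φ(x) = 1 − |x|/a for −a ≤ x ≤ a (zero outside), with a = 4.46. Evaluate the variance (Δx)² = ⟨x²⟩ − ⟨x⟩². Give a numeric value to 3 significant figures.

Compute ⟨x⟩ and ⟨x²⟩ separately, then (Δx)² = ⟨x²⟩ − ⟨x⟩².
φ is even, so ∫ over [−a, a] = 2∫₀ᵃ with φ = 1 − x/a there: ∫₀ᵃ (1 − x/a)² dx = a/3, ∫₀ᵃ x²(1 − x/a)² dx = a³/30, ∫₀ᵃ x⁴(1 − x/a)² dx = a⁵/105.
Normalization: ∫|φ|² dx = 2.9733.
⟨x⟩ = 0.0000 and ⟨x²⟩ = 1.9892.
(Δx)² = 1.9892 − (0.0000)² = 1.9892.

1.99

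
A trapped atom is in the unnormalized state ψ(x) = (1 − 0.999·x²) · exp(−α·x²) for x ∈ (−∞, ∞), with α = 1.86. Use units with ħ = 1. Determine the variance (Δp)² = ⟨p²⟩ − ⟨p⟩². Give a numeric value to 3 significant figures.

3.30

Compute ⟨p⟩ and ⟨p²⟩ separately; (Δp)² = ⟨p²⟩ − ⟨p⟩².
Expand each integrand as polynomial × e^(−2αx²) and use ∫x^(2j)·e^(−2αx²) dx = (2j−1)!!/(4α)^j · √(π/(2α)), odd powers → 0; here √(π/(2α)) = 0.91897. Differentiate with the product rule, d/dx e^(−αx²) = −2αx·e^(−αx²).
Normalization: ∫|ψ|² dx = 0.72189.
⟨p⟩ = 0.0000 and ⟨p²⟩ = 3.3025.
(Δp)² = 3.3025 − (0.0000)² = 3.3025.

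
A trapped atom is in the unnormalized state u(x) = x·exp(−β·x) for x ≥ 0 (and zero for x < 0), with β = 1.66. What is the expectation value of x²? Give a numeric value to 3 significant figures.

⟨x²⟩ = ∫ x²·|u|² dx / ∫|u|² dx (integrals over the domain).
Every integrand reduces to terms xʲ·e^(−2βx) on [0, ∞); use ∫₀^∞ xʲ·e^(−2βx) dx = j!/(2β)^(j+1).
State is unnormalized: ∫|u|² dx = 0.054653, and ∫u*·x²·u dx = 0.059501, so ⟨x²⟩ = 0.059501 / 0.054653.
⟨x²⟩ = 1.0887.

1.09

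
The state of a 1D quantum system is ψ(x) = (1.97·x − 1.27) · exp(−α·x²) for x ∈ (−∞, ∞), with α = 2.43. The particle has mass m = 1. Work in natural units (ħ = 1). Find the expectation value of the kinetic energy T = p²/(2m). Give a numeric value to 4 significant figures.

T = −(ħ²/2m) d²/dx², so ⟨T⟩ = −(ħ²/2m) ∫ ψ*·ψ'' dx / ∫|ψ|² dx; with m = 1.
Expand each integrand as polynomial × e^(−2αx²) and use ∫x^(2j)·e^(−2αx²) dx = (2j−1)!!/(4α)^j · √(π/(2α)), odd powers → 0; here √(π/(2α)) = 0.80400. Differentiate with the product rule, d/dx e^(−αx²) = −2αx·e^(−αx²).
State is unnormalized: ∫|ψ|² dx = 1.6178, and ∫ψ*·(−ħ²/2m · ψ'') dx = 2.7457, so ⟨T⟩ = 2.7457 / 1.6178.
⟨T⟩ = 1.6972.

1.697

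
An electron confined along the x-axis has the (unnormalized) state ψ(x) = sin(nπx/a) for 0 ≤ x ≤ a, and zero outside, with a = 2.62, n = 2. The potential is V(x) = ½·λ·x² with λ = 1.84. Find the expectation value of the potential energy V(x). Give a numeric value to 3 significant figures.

⟨V⟩ = ∫ V(x)·|ψ|² dx / ∫|ψ|² dx.
With sin²θ = (1 − cos2θ)/2 on 0 ≤ x ≤ a: ∫sin²(nπx/a) dx = a/2, ∫x·sin²(nπx/a) dx = a²/4, ∫x²·sin²(nπx/a) dx = a³·(1/6 − 1/(4n²π²)); higher powers xᵏ the same way, integrating xᵏ·cos(2nπx/a) by parts.
State is unnormalized: ∫|ψ|² dx = 1.3100, and ∫ψ*·V(x)·ψ dx = 2.6529, so ⟨V⟩ = 2.6529 / 1.3100.
⟨V⟩ = 2.0251.

2.03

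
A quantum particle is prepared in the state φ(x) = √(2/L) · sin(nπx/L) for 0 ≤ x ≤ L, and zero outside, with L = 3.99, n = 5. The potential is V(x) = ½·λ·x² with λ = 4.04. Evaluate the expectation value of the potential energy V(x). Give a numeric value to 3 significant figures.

10.7

⟨V⟩ = ∫ V(x)·|φ|² dx.
With sin²θ = (1 − cos2θ)/2 on 0 ≤ x ≤ L: ∫sin²(nπx/L) dx = L/2, ∫x·sin²(nπx/L) dx = L²/4, ∫x²·sin²(nπx/L) dx = L³·(1/6 − 1/(4n²π²)); higher powers xᵏ the same way, integrating xᵏ·cos(2nπx/L) by parts.
⟨V⟩ = 10.654.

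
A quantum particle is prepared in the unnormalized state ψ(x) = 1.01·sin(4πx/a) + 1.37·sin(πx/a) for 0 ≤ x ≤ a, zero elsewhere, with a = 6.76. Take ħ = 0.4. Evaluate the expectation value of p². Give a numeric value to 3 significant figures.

p² ψ = −ħ² d²ψ/dx²; ⟨p²⟩ = −ħ² ∫ ψ*·ψ'' dx / ∫|ψ|² dx.
d²/dx² sin(jπx/a) = −(jπ/a)²·sin(jπx/a); on 0 ≤ x ≤ a, ∫sin²(jπx/a) dx = a/2 and ∫sin(jπx/a)·sin(lπx/a) dx = 0 for j ≠ l, so only diagonal terms survive in ∫|ψ|² and ∫ψ·ψ″; ∫ψ·ψ′ dx = [ψ²/2] between the walls = 0.
State is unnormalized: ∫|ψ|² dx = 9.7919, and ∫ψ*·(−ħ² ψ'') dx = 2.1256, so ⟨p²⟩ = 2.1256 / 9.7919.
⟨p²⟩ = 0.21708.

0.217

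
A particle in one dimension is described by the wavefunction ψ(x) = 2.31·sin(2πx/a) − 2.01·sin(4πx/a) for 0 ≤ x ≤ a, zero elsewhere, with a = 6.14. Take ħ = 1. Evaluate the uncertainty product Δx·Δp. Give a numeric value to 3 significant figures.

1.65

Δx = √(⟨x²⟩−⟨x⟩²), Δp = √(⟨p²⟩−⟨p⟩²).
On 0 ≤ x ≤ a (j ≠ l): ∫sin²(jπx/a) dx = a/2, ∫sin(jπx/a)·sin(lπx/a) dx = 0; diagonal moments ∫x·sin²(jπx/a) dx = a²/4, ∫x²·sin²(jπx/a) dx = a³·(1/6 − 1/(4j²π²)); cross terms ∫x·sin(jπx/a)·sin(lπx/a) dx = 0 for j + l even and −4jla²/(π²(j² − l²)²) for j + l odd, ∫x²·sin(jπx/a)·sin(lπx/a) dx = (−1)^(j+l)·4jla³/(π²(j² − l²)²); higher powers the same way via product-to-sum and parts. d²/dx² sin(jπx/a) = −(jπ/a)²·sin(jπx/a); on 0 ≤ x ≤ a, ∫sin²(jπx/a) dx = a/2 and ∫sin(jπx/a)·sin(lπx/a) dx = 0 for j ≠ l, so only diagonal terms survive in ∫|ψ|² and ∫ψ·ψ″; ∫ψ·ψ′ dx = [ψ²/2] between the walls = 0.
Normalization: ∫|ψ|² dx = 28.785.
⟨x⟩ = 3.0700, ⟨x²⟩ = 10.562 ⇒ Δx = 1.0663.
⟨p⟩ = 0.0000, ⟨p²⟩ = 2.4008 ⇒ Δp = 1.5495.
Δx·Δp = 1.6523.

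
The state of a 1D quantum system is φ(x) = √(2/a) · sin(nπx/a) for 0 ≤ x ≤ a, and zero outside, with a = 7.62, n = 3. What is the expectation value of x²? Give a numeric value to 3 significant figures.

⟨x²⟩ = ∫ x²·|φ|² dx (integrals over the domain).
With sin²θ = (1 − cos2θ)/2 on 0 ≤ x ≤ a: ∫sin²(nπx/a) dx = a/2, ∫x·sin²(nπx/a) dx = a²/4, ∫x²·sin²(nπx/a) dx = a³·(1/6 − 1/(4n²π²)); higher powers xᵏ the same way, integrating xᵏ·cos(2nπx/a) by parts.
⟨x²⟩ = 19.028.

19.0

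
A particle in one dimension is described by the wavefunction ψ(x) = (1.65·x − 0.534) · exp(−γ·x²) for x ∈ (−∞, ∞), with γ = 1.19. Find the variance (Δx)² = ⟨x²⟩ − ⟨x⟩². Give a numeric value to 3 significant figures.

0.304

Compute ⟨x⟩ and ⟨x²⟩ separately, then (Δx)² = ⟨x²⟩ − ⟨x⟩².
Expand each integrand as polynomial × e^(−2γx²) and use ∫x^(2j)·e^(−2γx²) dx = (2j−1)!!/(4γ)^j · √(π/(2γ)), odd powers → 0; here √(π/(2γ)) = 1.1489.
Normalization: ∫|ψ|² dx = 0.98474.
⟨x⟩ = -0.43193 and ⟨x²⟩ = 0.49046.
(Δx)² = 0.49046 − (-0.43193)² = 0.30390.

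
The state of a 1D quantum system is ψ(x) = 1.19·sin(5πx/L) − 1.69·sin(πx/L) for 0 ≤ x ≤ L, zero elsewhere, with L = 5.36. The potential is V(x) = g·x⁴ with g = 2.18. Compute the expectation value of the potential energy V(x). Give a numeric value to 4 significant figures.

231.6

⟨V⟩ = ∫ V(x)·|ψ|² dx / ∫|ψ|² dx.
On 0 ≤ x ≤ L (j ≠ l): ∫sin²(jπx/L) dx = L/2, ∫sin(jπx/L)·sin(lπx/L) dx = 0; diagonal moments ∫x·sin²(jπx/L) dx = L²/4, ∫x²·sin²(jπx/L) dx = L³·(1/6 − 1/(4j²π²)); cross terms ∫x·sin(jπx/L)·sin(lπx/L) dx = 0 for j + l even and −4jlL²/(π²(j² − l²)²) for j + l odd, ∫x²·sin(jπx/L)·sin(lπx/L) dx = (−1)^(j+l)·4jlL³/(π²(j² − l²)²); higher powers the same way via product-to-sum and parts.
State is unnormalized: ∫|ψ|² dx = 11.449, and ∫ψ*·V(x)·ψ dx = 2651.5, so ⟨V⟩ = 2651.5 / 11.449.
⟨V⟩ = 231.58.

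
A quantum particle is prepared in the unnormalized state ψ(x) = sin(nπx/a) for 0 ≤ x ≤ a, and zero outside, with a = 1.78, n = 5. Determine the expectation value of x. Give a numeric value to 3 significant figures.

⟨x⟩ = ∫ x·|ψ|² dx / ∫|ψ|² dx (integrals over the domain).
With sin²θ = (1 − cos2θ)/2 on 0 ≤ x ≤ a: ∫sin²(nπx/a) dx = a/2, ∫x·sin²(nπx/a) dx = a²/4, ∫x²·sin²(nπx/a) dx = a³·(1/6 − 1/(4n²π²)); higher powers xᵏ the same way, integrating xᵏ·cos(2nπx/a) by parts.
State is unnormalized: ∫|ψ|² dx = 0.89000, and ∫ψ*·x·ψ dx = 0.79210, so ⟨x⟩ = 0.79210 / 0.89000.
⟨x⟩ = 0.89000.

0.890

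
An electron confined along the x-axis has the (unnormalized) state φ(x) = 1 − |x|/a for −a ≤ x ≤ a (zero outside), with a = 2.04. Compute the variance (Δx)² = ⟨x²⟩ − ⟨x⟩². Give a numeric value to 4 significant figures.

0.4162

Compute ⟨x⟩ and ⟨x²⟩ separately, then (Δx)² = ⟨x²⟩ − ⟨x⟩².
φ is even, so ∫ over [−a, a] = 2∫₀ᵃ with φ = 1 − x/a there: ∫₀ᵃ (1 − x/a)² dx = a/3, ∫₀ᵃ x²(1 − x/a)² dx = a³/30, ∫₀ᵃ x⁴(1 − x/a)² dx = a⁵/105.
Normalization: ∫|φ|² dx = 1.3600.
⟨x⟩ = 0.0000 and ⟨x²⟩ = 0.41616.
(Δx)² = 0.41616 − (0.0000)² = 0.41616.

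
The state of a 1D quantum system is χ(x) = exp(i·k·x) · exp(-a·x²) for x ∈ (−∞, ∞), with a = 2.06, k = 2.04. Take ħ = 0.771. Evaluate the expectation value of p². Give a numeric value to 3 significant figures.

p² χ = −ħ² d²χ/dx²; ⟨p²⟩ = −ħ² ∫ χ*·χ'' dx / ∫|χ|² dx.
Gaussian moments: ∫x^(2j)·e^(−2ax²) dx = (2j−1)!!/(4a)^j · √(π/(2a)), odd powers integrate to 0; here √(π/(2a)) = 0.87323. Derivatives: χ′ = (ik − 2ax)·χ, χ″ = ((ik − 2ax)² − 2a)·χ; the odd-in-x pieces drop out.
State is unnormalized: ∫|χ|² dx = 0.87323, and ∫χ*·(−ħ² χ'') dx = 3.2295, so ⟨p²⟩ = 3.2295 / 0.87323.
⟨p²⟩ = 3.6984.

3.70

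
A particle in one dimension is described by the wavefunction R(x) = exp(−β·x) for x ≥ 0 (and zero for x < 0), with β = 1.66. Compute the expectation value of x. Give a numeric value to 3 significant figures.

0.301

⟨x⟩ = ∫ x·|R|² dx / ∫|R|² dx (integrals over the domain).
Every integrand reduces to terms xʲ·e^(−2βx) on [0, ∞); use ∫₀^∞ xʲ·e^(−2βx) dx = j!/(2β)^(j+1).
State is unnormalized: ∫|R|² dx = 0.30120, and ∫R*·x·R dx = 0.090724, so ⟨x⟩ = 0.090724 / 0.30120.
⟨x⟩ = 0.30120.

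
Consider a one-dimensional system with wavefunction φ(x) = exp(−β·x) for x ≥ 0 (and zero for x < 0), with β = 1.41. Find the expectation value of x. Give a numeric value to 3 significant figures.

0.355

⟨x⟩ = ∫ x·|φ|² dx / ∫|φ|² dx (integrals over the domain).
Every integrand reduces to terms xʲ·e^(−2βx) on [0, ∞); use ∫₀^∞ xʲ·e^(−2βx) dx = j!/(2β)^(j+1).
State is unnormalized: ∫|φ|² dx = 0.35461, and ∫φ*·x·φ dx = 0.12575, so ⟨x⟩ = 0.12575 / 0.35461.
⟨x⟩ = 0.35461.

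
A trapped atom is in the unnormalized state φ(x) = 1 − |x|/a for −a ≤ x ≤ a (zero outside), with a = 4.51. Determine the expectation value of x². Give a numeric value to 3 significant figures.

2.03

⟨x²⟩ = ∫ x²·|φ|² dx / ∫|φ|² dx (integrals over the domain).
φ is even, so ∫ over [−a, a] = 2∫₀ᵃ with φ = 1 − x/a there: ∫₀ᵃ (1 − x/a)² dx = a/3, ∫₀ᵃ x²(1 − x/a)² dx = a³/30, ∫₀ᵃ x⁴(1 − x/a)² dx = a⁵/105.
State is unnormalized: ∫|φ|² dx = 3.0067, and ∫φ*·x²·φ dx = 6.1156, so ⟨x²⟩ = 6.1156 / 3.0067.
⟨x²⟩ = 2.0340.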